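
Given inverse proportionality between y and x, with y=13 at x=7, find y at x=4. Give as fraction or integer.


Inverse proportion: y = k/x
Find k: k = 7 * 13 = 91
Compute y at x=4: y = 91/4
y = 91/4

91/4


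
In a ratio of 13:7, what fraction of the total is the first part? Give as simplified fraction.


Total parts = 13 + 7 = 20
First part fraction = 13/20
Simplify: 13/20 = 13/20

13/20


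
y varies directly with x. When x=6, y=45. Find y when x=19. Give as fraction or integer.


Direct proportion: y = kx
Find k: k = 45/6 = 15/2
Compute y at x=19: y = 15/2 * 19
y = 285/2

285/2


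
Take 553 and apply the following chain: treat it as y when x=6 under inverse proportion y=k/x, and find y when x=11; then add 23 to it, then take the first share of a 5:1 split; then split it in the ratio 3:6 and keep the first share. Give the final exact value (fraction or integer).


Start with 553.
Step 1: Inverse prop: k = (553)*6; new y = k/11 = 553*6/11 = 3318/11
Step 2: Add 23: 3318/11+23=3571/11; split 5:1 first = 3571/11*5/6 = 17855/66
Step 3: Split 3:6, first share = 17855/66 * 3/9 = 17855/198
Final result = 17855/198

17855/198


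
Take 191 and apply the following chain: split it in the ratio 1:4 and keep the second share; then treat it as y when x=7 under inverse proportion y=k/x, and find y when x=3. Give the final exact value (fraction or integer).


Start with 191.
Step 1: Split 1:4, second share = 191 * 4/5 = 764/5
Step 2: Inverse prop: k = (764/5)*7; new y = k/3 = 764/5*7/3 = 5348/15
Final result = 5348/15

5348/15


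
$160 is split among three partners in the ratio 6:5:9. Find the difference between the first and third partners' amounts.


Total parts = 6 + 5 + 9 = 20
Value per part = 160 / 20 = 8
Shares: 6*8=48, 5*8=40, 9*8=72
First share = 48, third share = 72
Difference = |48 - 72| = 24

24


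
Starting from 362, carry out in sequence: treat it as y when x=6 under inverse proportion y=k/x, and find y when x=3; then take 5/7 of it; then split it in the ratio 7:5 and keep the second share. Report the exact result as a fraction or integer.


Start with 362.
Step 1: Inverse prop: k = (362)*6; new y = k/3 = 362*6/3 = 724
Step 2: Take 5/7: 724 * 5/7 = 3620/7
Step 3: Split 7:5, second share = 3620/7 * 5/12 = 4525/21
Final result = 4525/21

4525/21


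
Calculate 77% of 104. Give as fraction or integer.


Compute 77% of 104
Convert percentage: 77% = 77/100
Multiply: 104 * 77/100
= 8008/100
= 2002/25

2002/25


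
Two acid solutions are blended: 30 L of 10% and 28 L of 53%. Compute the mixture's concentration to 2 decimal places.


Solute in mixture 1 = 10% of 30 L = 30*10/100 = 3 L
Solute in mixture 2 = 53% of 28 L = 28*53/100 = 371/25 L
Total solute = 3 + 371/25 = 446/25 L
Total volume = 30 + 28 = 58 L
Final concentration = 446/25/58 * 100 = 30.76%

30.76


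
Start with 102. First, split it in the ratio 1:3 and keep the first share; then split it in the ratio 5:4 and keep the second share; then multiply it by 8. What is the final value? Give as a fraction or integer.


Start with 102.
Step 1: Split 1:3, first share = 102 * 1/4 = 51/2
Step 2: Split 5:4, second share = 51/2 * 4/9 = 34/3
Step 3: Multiply by 8: 34/3 * 8 = 272/3
Final result = 272/3

272/3


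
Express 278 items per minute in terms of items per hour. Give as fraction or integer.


Converting from per minute to per hour
Rate = 278 items per minute
Multiply by 60: 278 * 60
= 16680 items per hour

16680


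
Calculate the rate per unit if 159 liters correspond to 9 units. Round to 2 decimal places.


Total liters = 159
Number of units = 9
Unit rate = 159 / 9
= 17.67 liters per unit

17.67


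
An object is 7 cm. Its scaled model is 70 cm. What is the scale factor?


Original length = 7 cm
Scaled length = 70 cm
Scale factor = 70 / 7
= 10

10


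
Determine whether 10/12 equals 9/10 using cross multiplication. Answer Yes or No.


Cross multiply to check 10/12 = 9/10
Left cross product: 10 * 10 = 100
Right cross product: 12 * 9 = 108
100 != 108
Not equal, so proportions differ => No

No


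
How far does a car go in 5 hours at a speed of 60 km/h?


Using distance = speed * time
Speed = 60 km/h
Time = 5 hours
Distance = 60 * 5
= 300 km

300


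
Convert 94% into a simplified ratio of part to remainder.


Part = 94%, Remainder = 6%
Ratio = 94:6
GCD(94, 6) = 2
Simplify: 47:3 = 47:3

47:3


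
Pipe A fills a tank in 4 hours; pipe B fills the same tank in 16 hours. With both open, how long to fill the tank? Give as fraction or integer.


Rate of A = 1/4 job per hour
Rate of B = 1/16 job per hour
Combined rate = 1/4 + 1/16
Find common denominator: (16 + 4)/(4*16) = 20/64
Combined rate = 5/16 job per hour
Time together = 1 / (5/16) = 16/5 hours

16/5


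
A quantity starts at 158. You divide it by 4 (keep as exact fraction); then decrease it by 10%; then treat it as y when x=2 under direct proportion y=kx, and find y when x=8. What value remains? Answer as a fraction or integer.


Start with 158.
Step 1: Divide by 4: 158 / 4 = 79/2
Step 2: Decrease by 10%: 79/2 * 90/100 = 711/20
Step 3: Direct prop: k = (711/20)/2; new y = k*8 = 711/20*8/2 = 711/5
Final result = 711/5

711/5


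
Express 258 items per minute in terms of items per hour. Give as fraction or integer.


Converting from per minute to per hour
Rate = 258 items per minute
Multiply by 60: 258 * 60
= 15480 items per hour

15480


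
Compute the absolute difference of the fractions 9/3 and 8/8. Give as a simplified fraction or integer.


Simplify: 9/3 = 3 and 8/8 = 1
Find common denominator: LCD = 1
Convert: 3/1 and 1/1
Difference = |3 - 1|/1 = 2/1
Simplified = 2

2


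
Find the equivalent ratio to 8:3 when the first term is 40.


Original ratio: 8:3
First term target: 40
Scale factor = 40 / 8 = 5
Multiply second term: 3 * 5 = 15
Equivalent ratio = 40:15

40:15


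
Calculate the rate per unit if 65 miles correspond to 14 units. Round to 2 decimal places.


Total miles = 65
Number of units = 14
Unit rate = 65 / 14
= 4.64 miles per unit

4.64


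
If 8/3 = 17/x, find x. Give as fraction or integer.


Setting up: 8/3 = 17/x
Cross multiply: 8 * x = 3 * 17
8x = 51
x = 51/8
x = 51/8

51/8


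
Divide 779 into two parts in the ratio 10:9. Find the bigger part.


Total parts = 10 + 9 = 19
Value per part = 779 / 19 = 41
First share = 10 * 41 = 410
Second share = 9 * 41 = 369
Larger share = 410

410


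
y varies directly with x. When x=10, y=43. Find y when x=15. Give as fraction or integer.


Direct proportion: y = kx
Find k: k = 43/10 = 43/10
Compute y at x=15: y = 43/10 * 15
y = 129/2

129/2


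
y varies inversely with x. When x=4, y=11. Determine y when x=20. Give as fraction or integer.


Inverse proportion: y = k/x
Find k: k = 4 * 11 = 44
Compute y at x=20: y = 44/20
y = 11/5

11/5


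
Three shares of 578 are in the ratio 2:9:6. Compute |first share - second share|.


Total parts = 2 + 9 + 6 = 17
Value per part = 578 / 17 = 34
Shares: 2*34=68, 9*34=306, 6*34=204
First share = 68, second share = 306
Difference = |68 - 306| = 238

238


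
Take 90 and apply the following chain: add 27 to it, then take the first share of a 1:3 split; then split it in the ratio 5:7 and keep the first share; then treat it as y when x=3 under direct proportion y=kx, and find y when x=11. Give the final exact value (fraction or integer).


Start with 90.
Step 1: Add 27: 90+27=117; split 1:3 first = 117*1/4 = 117/4
Step 2: Split 5:7, first share = 117/4 * 5/12 = 195/16
Step 3: Direct prop: k = (195/16)/3; new y = k*11 = 195/16*11/3 = 715/16
Final result = 715/16

715/16


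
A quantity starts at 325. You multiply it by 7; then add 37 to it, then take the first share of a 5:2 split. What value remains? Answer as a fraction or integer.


Start with 325.
Step 1: Multiply by 7: 325 * 7 = 2275
Step 2: Add 37: 2275+37=2312; split 5:2 first = 2312*5/7 = 11560/7
Final result = 11560/7

11560/7


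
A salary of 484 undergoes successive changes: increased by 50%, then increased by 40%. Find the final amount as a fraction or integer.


Start: 484
Step 1: increase by 50% => multiply by 150/100
  484 * 150/100 = 726
Step 2: increase by 40% => multiply by 140/100
  726 * 140/100 = 5082/5
Final value = 5082/5

5082/5


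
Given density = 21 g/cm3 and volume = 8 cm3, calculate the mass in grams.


Using mass = density * volume
Density = 21 g/cm3
Volume = 8 cm3
Mass = 21 * 8
= 168 g

168


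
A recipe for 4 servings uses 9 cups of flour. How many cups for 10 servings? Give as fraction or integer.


Original: 9 cups for 4 servings
Target servings = 10
Scaling factor = 10/4
New amount = 9 * 10/4
= 90/4
= 45/2 cups

45/2


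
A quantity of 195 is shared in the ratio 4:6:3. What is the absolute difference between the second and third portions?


Total parts = 4 + 6 + 3 = 13
Value per part = 195 / 13 = 15
Shares: 4*15=60, 6*15=90, 3*15=45
Second share = 90, third share = 45
Difference = |90 - 45| = 45

45


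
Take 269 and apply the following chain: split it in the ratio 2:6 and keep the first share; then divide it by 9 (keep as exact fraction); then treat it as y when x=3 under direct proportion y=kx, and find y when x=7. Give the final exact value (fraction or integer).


Start with 269.
Step 1: Split 2:6, first share = 269 * 2/8 = 269/4
Step 2: Divide by 9: 269/4 / 9 = 269/36
Step 3: Direct prop: k = (269/36)/3; new y = k*7 = 269/36*7/3 = 1883/108
Final result = 1883/108

1883/108


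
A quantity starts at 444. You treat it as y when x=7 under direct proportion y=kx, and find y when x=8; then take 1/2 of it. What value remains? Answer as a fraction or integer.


Start with 444.
Step 1: Direct prop: k = (444)/7; new y = k*8 = 444*8/7 = 3552/7
Step 2: Take 1/2: 3552/7 * 1/2 = 1776/7
Final result = 1776/7

1776/7


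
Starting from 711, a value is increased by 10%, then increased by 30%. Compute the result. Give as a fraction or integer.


Start: 711
Step 1: increase by 10% => multiply by 110/100
  711 * 110/100 = 7821/10
Step 2: increase by 30% => multiply by 130/100
  7821/10 * 130/100 = 101673/100
Final value = 101673/100

101673/100


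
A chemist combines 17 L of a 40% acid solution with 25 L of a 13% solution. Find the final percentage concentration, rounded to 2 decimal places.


Solute in mixture 1 = 40% of 17 L = 17*40/100 = 34/5 L
Solute in mixture 2 = 13% of 25 L = 25*13/100 = 13/4 L
Total solute = 34/5 + 13/4 = 201/20 L
Total volume = 17 + 25 = 42 L
Final concentration = 201/20/42 * 100 = 23.93%

23.93


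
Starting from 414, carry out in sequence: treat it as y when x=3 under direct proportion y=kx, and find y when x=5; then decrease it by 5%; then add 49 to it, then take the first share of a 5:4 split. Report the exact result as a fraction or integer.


Start with 414.
Step 1: Direct prop: k = (414)/3; new y = k*5 = 414*5/3 = 690
Step 2: Decrease by 5%: 690 * 95/100 = 1311/2
Step 3: Add 49: 1311/2+49=1409/2; split 5:4 first = 1409/2*5/9 = 7045/18
Final result = 7045/18

7045/18


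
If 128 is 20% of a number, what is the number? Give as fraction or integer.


Given: 128 is 20% of the whole
Set up: 128 = 20/100 * whole
whole = 128 * 100 / 20
whole = 12800 / 20
whole = 640

640


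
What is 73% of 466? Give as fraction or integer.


Compute 73% of 466
Convert percentage: 73% = 73/100
Multiply: 466 * 73/100
= 34018/100
= 17009/50

17009/50


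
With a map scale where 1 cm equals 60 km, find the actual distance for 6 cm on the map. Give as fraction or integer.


Map scale: 1 cm = 60 km
Measured distance on map = 6 cm
Set up proportion: 6 * 60 / 1
= 360 / 1
= 360 km

360


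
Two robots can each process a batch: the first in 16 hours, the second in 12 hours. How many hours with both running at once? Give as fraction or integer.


Rate of A = 1/16 job per hour
Rate of B = 1/12 job per hour
Combined rate = 1/16 + 1/12
Find common denominator: (12 + 16)/(16*12) = 28/192
Combined rate = 7/48 job per hour
Time together = 1 / (7/48) = 48/7 hours

48/7


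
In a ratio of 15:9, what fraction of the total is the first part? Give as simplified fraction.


Total parts = 15 + 9 = 24
First part fraction = 15/24
Simplify: 15/24 = 5/8

5/8


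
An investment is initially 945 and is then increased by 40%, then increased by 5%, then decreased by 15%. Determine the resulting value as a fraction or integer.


Start: 945
Step 1: increase by 40% => multiply by 140/100
  945 * 140/100 = 1323
Step 2: increase by 5% => multiply by 105/100
  1323 * 105/100 = 27783/20
Step 3: decrease by 15% => multiply by 85/100
  27783/20 * 85/100 = 472311/400
Final value = 472311/400

472311/400


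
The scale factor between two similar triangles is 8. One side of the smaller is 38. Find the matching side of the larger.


Similar triangles have proportional sides
Scale factor = 8
Smaller side = 38
Corresponding larger side = 38 * 8
= 304

304


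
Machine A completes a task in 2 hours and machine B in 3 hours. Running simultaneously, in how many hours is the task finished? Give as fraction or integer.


Rate of A = 1/2 job per hour
Rate of B = 1/3 job per hour
Combined rate = 1/2 + 1/3
Find common denominator: (3 + 2)/(2*3) = 5/6
Combined rate = 5/6 job per hour
Time together = 1 / (5/6) = 6/5 hours

6/5


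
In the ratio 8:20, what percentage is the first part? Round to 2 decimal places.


Total parts = 8 + 20 = 28
First part fraction = 8/28
Percentage = (8/28) * 100
= 0.285714 * 100
= 28.57%

28.57


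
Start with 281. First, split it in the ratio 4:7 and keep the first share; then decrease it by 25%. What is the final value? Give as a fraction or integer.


Start with 281.
Step 1: Split 4:7, first share = 281 * 4/11 = 1124/11
Step 2: Decrease by 25%: 1124/11 * 75/100 = 843/11
Final result = 843/11

843/11


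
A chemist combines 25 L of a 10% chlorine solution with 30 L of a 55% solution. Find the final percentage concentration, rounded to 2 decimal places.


Solute in mixture 1 = 10% of 25 L = 25*10/100 = 5/2 L
Solute in mixture 2 = 55% of 30 L = 30*55/100 = 33/2 L
Total solute = 5/2 + 33/2 = 19 L
Total volume = 25 + 30 = 55 L
Final concentration = 19/55 * 100 = 34.55%

34.55


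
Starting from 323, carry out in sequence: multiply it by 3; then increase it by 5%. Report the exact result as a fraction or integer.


Start with 323.
Step 1: Multiply by 3: 323 * 3 = 969
Step 2: Increase by 5%: 969 * 105/100 = 20349/20
Final result = 20349/20

20349/20


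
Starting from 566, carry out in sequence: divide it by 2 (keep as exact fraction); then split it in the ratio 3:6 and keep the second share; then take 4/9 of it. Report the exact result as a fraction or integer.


Start with 566.
Step 1: Divide by 2: 566 / 2 = 283
Step 2: Split 3:6, second share = 283 * 6/9 = 566/3
Step 3: Take 4/9: 566/3 * 4/9 = 2264/27
Final result = 2264/27

2264/27


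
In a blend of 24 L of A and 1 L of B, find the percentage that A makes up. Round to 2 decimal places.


Volume of A = 24 L
Volume of B = 1 L
Total volume = 24 + 1 = 25 L
Percentage of A = (24/25) * 100
= 96.00%

96.00


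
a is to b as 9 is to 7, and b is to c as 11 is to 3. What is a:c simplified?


Given a:b = 9:7 and b:c = 11:3
Make b consistent. Multiply first ratio by 11: a:b = 99:77
Multiply second ratio by 7: b:c = 77:21
Now b = 77 in both, so a:b:c = 99:77:21
Therefore a:c = 99:21
Simplify by GCD: a:c = 33:7

33:7


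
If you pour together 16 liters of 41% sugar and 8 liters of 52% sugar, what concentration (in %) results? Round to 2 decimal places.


Solute in mixture 1 = 41% of 16 L = 16*41/100 = 164/25 L
Solute in mixture 2 = 52% of 8 L = 8*52/100 = 104/25 L
Total solute = 164/25 + 104/25 = 268/25 L
Total volume = 16 + 8 = 24 L
Final concentration = 268/25/24 * 100 = 44.67%

44.67


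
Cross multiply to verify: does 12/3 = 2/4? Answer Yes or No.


Cross multiply to check 12/3 = 2/4
Left cross product: 12 * 4 = 48
Right cross product: 3 * 2 = 6
48 != 6
Not equal, so proportions differ => No

No


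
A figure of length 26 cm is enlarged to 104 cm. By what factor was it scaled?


Original length = 26 cm
Scaled length = 104 cm
Scale factor = 104 / 26
= 4

4


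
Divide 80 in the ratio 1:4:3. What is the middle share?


Ratio = 1:4:3
Total parts = 1 + 4 + 3 = 8
Value per part = 80 / 8 = 10
First share = 1 * 10 = 10
Middle share = 4 * 10 = 40
Third share = 3 * 10 = 30

40


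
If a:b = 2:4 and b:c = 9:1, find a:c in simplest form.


Given a:b = 2:4 and b:c = 9:1
Make b consistent. Multiply first ratio by 9: a:b = 18:36
Multiply second ratio by 4: b:c = 36:4
Now b = 36 in both, so a:b:c = 18:36:4
Therefore a:c = 18:4
Simplify by GCD: a:c = 9:2

9:2


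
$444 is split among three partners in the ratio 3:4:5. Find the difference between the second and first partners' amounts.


Total parts = 3 + 4 + 5 = 12
Value per part = 444 / 12 = 37
Shares: 3*37=111, 4*37=148, 5*37=185
Second share = 148, first share = 111
Difference = |148 - 111| = 37

37


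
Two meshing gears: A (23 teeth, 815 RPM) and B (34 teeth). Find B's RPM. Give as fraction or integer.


Gear ratio: teeth_A * RPM_A = teeth_B * RPM_B
23 * 815 = 34 * RPM_B
18745 = 34 * RPM_B
RPM_B = 18745 / 34
RPM_B = 18745/34

18745/34


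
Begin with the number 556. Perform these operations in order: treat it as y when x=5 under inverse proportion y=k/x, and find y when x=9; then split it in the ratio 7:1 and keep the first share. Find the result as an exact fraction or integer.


Start with 556.
Step 1: Inverse prop: k = (556)*5; new y = k/9 = 556*5/9 = 2780/9
Step 2: Split 7:1, first share = 2780/9 * 7/8 = 4865/18
Final result = 4865/18

4865/18


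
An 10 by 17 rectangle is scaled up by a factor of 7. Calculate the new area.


Original dimensions: 10 x 17
Enlargement factor = 7
New width = 10 * 7 = 70
New height = 17 * 7 = 119
New area = 70 * 119 = 8330

8330


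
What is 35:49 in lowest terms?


Find GCD(35, 49)
GCD = 7
Divide both by 7: 35/7 = 5, 49/7 = 7
Simplified ratio = 5:7

5:7


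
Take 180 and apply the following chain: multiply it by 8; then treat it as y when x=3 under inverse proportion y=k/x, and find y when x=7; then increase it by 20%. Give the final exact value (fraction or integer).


Start with 180.
Step 1: Multiply by 8: 180 * 8 = 1440
Step 2: Inverse prop: k = (1440)*3; new y = k/7 = 1440*3/7 = 4320/7
Step 3: Increase by 20%: 4320/7 * 120/100 = 5184/7
Final result = 5184/7

5184/7


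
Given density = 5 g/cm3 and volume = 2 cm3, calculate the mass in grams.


Using mass = density * volume
Density = 5 g/cm3
Volume = 2 cm3
Mass = 5 * 2
= 10 g

10


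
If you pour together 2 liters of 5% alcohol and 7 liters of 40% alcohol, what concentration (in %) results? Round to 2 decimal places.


Solute in mixture 1 = 5% of 2 L = 2*5/100 = 1/10 L
Solute in mixture 2 = 40% of 7 L = 7*40/100 = 14/5 L
Total solute = 1/10 + 14/5 = 29/10 L
Total volume = 2 + 7 = 9 L
Final concentration = 29/10/9 * 100 = 32.22%

32.22


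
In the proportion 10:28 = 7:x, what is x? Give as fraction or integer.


Setting up: 10/28 = 7/x
Cross multiply: 10 * x = 28 * 7
10x = 196
x = 196/10
x = 98/5

98/5


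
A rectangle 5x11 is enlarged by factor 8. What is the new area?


Original dimensions: 5 x 11
Enlargement factor = 8
New width = 5 * 8 = 40
New height = 11 * 8 = 88
New area = 40 * 88 = 3520

3520


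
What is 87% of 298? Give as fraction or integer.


Compute 87% of 298
Convert percentage: 87% = 87/100
Multiply: 298 * 87/100
= 25926/100
= 12963/50

12963/50


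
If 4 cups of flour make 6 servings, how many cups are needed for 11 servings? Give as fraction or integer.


Original: 4 cups for 6 servings
Target servings = 11
Scaling factor = 11/6
New amount = 4 * 11/6
= 44/6
= 22/3 cups

22/3


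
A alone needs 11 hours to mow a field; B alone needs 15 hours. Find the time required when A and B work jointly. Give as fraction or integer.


Rate of A = 1/11 job per hour
Rate of B = 1/15 job per hour
Combined rate = 1/11 + 1/15
Find common denominator: (15 + 11)/(11*15) = 26/165
Combined rate = 26/165 job per hour
Time together = 1 / (26/165) = 165/26 hours

165/26


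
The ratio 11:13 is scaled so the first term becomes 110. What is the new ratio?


Original ratio: 11:13
First term target: 110
Scale factor = 110 / 11 = 10
Multiply second term: 13 * 10 = 130
Equivalent ratio = 110:130

110:130


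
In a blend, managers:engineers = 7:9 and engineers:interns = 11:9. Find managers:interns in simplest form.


Given a:b = 7:9 and b:c = 11:9
Make b consistent. Multiply first ratio by 11: a:b = 77:99
Multiply second ratio by 9: b:c = 99:81
Now b = 99 in both, so a:b:c = 77:99:81
Therefore a:c = 77:81
Simplify by GCD: a:c = 77:81

77:81


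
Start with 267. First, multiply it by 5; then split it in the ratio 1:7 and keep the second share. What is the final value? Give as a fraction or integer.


Start with 267.
Step 1: Multiply by 5: 267 * 5 = 1335
Step 2: Split 1:7, second share = 1335 * 7/8 = 9345/8
Final result = 9345/8

9345/8


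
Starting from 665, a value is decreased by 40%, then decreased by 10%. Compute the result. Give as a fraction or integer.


Start: 665
Step 1: decrease by 40% => multiply by 60/100
  665 * 60/100 = 399
Step 2: decrease by 10% => multiply by 90/100
  399 * 90/100 = 3591/10
Final value = 3591/10

3591/10


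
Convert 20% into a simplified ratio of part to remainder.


Part = 20%, Remainder = 80%
Ratio = 20:80
GCD(20, 80) = 20
Simplify: 1:4 = 1:4

1:4


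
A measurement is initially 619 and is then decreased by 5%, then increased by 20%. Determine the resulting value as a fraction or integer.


Start: 619
Step 1: decrease by 5% => multiply by 95/100
  619 * 95/100 = 11761/20
Step 2: increase by 20% => multiply by 120/100
  11761/20 * 120/100 = 35283/50
Final value = 35283/50

35283/50


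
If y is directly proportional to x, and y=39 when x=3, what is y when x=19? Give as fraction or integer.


Direct proportion: y = kx
Find k: k = 39/3 = 13
Compute y at x=19: y = 13 * 19
y = 247

247


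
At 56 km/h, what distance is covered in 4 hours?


Using distance = speed * time
Speed = 56 km/h
Time = 4 hours
Distance = 56 * 4
= 224 km

224


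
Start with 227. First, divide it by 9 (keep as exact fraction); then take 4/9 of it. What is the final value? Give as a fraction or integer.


Start with 227.
Step 1: Divide by 9: 227 / 9 = 227/9
Step 2: Take 4/9: 227/9 * 4/9 = 908/81
Final result = 908/81

908/81


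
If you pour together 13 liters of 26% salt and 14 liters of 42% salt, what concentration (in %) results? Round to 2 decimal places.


Solute in mixture 1 = 26% of 13 L = 13*26/100 = 169/50 L
Solute in mixture 2 = 42% of 14 L = 14*42/100 = 147/25 L
Total solute = 169/50 + 147/25 = 463/50 L
Total volume = 13 + 14 = 27 L
Final concentration = 463/50/27 * 100 = 34.30%

34.30


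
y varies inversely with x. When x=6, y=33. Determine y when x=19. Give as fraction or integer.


Inverse proportion: y = k/x
Find k: k = 6 * 33 = 198
Compute y at x=19: y = 198/19
y = 198/19

198/19


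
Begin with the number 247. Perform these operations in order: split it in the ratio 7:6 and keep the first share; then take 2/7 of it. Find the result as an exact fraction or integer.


Start with 247.
Step 1: Split 7:6, first share = 247 * 7/13 = 133
Step 2: Take 2/7: 133 * 2/7 = 38
Final result = 38

38


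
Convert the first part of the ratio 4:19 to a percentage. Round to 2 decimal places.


Total parts = 4 + 19 = 23
First part fraction = 4/23
Percentage = (4/23) * 100
= 0.173913 * 100
= 17.39%

17.39


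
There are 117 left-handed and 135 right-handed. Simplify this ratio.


Find GCD(117, 135)
GCD = 9
Divide both by 9: 117/9 = 13, 135/9 = 15
Simplified ratio = 13:15

13:15


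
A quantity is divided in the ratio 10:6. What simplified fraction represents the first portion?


Total parts = 10 + 6 = 16
First part fraction = 10/16
Simplify: 10/16 = 5/8

5/8


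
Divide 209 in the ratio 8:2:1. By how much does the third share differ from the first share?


Total parts = 8 + 2 + 1 = 11
Value per part = 209 / 11 = 19
Shares: 8*19=152, 2*19=38, 1*19=19
Third share = 19, first share = 152
Difference = |19 - 152| = 133

133


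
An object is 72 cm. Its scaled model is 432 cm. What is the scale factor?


Original length = 72 cm
Scaled length = 432 cm
Scale factor = 432 / 72
= 6

6


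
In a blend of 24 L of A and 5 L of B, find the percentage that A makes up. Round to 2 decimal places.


Volume of A = 24 L
Volume of B = 5 L
Total volume = 24 + 5 = 29 L
Percentage of A = (24/29) * 100
= 82.76%

82.76


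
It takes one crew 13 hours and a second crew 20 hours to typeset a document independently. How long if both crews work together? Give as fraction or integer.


Rate of A = 1/13 job per hour
Rate of B = 1/20 job per hour
Combined rate = 1/13 + 1/20
Find common denominator: (20 + 13)/(13*20) = 33/260
Combined rate = 33/260 job per hour
Time together = 1 / (33/260) = 260/33 hours

260/33


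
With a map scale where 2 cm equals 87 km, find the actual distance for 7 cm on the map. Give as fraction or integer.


Map scale: 2 cm = 87 km
Measured distance on map = 7 cm
Set up proportion: 7 * 87 / 2
= 609 / 2
= 609/2 km

609/2


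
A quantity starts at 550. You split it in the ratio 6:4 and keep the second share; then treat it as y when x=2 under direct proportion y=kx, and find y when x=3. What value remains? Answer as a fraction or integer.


Start with 550.
Step 1: Split 6:4, second share = 550 * 4/10 = 220
Step 2: Direct prop: k = (220)/2; new y = k*3 = 220*3/2 = 330
Final result = 330

330


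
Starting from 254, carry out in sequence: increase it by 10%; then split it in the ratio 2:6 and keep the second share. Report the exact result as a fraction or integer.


Start with 254.
Step 1: Increase by 10%: 254 * 110/100 = 1397/5
Step 2: Split 2:6, second share = 1397/5 * 6/8 = 4191/20
Final result = 4191/20

4191/20


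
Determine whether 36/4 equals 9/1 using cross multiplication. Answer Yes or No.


Cross multiply to check 36/4 = 9/1
Left cross product: 36 * 1 = 36
Right cross product: 4 * 9 = 36
36 = 36
Equal, so proportions match => Yes

Yes


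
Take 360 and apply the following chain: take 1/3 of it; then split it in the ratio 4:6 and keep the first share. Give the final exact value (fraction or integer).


Start with 360.
Step 1: Take 1/3: 360 * 1/3 = 120
Step 2: Split 4:6, first share = 120 * 4/10 = 48
Final result = 48

48


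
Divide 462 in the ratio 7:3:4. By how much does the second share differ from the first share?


Total parts = 7 + 3 + 4 = 14
Value per part = 462 / 14 = 33
Shares: 7*33=231, 3*33=99, 4*33=132
Second share = 99, first share = 231
Difference = |99 - 231| = 132

132


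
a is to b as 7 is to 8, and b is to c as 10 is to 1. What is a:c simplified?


Given a:b = 7:8 and b:c = 10:1
Make b consistent. Multiply first ratio by 10: a:b = 70:80
Multiply second ratio by 8: b:c = 80:8
Now b = 80 in both, so a:b:c = 70:80:8
Therefore a:c = 70:8
Simplify by GCD: a:c = 35:4

35:4


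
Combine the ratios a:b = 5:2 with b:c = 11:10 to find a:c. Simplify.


Given a:b = 5:2 and b:c = 11:10
Make b consistent. Multiply first ratio by 11: a:b = 55:22
Multiply second ratio by 2: b:c = 22:20
Now b = 22 in both, so a:b:c = 55:22:20
Therefore a:c = 55:20
Simplify by GCD: a:c = 11:4

11:4


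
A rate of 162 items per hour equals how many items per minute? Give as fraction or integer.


Converting from per hour to per minute
Rate = 162 items per hour
Divide by 60: 162/60
= 27/10 items per minute

27/10


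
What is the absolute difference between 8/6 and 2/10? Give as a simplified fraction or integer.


Simplify: 8/6 = 4/3 and 2/10 = 1/5
Find common denominator: LCD = 15
Convert: 20/15 and 3/15
Difference = |20 - 3|/15 = 17/15
Simplified = 17/15

17/15


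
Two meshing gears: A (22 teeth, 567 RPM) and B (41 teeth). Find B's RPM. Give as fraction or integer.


Gear ratio: teeth_A * RPM_A = teeth_B * RPM_B
22 * 567 = 41 * RPM_B
12474 = 41 * RPM_B
RPM_B = 12474 / 41
RPM_B = 12474/41

12474/41


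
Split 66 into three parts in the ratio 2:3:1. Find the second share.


Ratio = 2:3:1
Total parts = 2 + 3 + 1 = 6
Value per part = 66 / 6 = 11
First share = 2 * 11 = 22
Middle share = 3 * 11 = 33
Third share = 1 * 11 = 11

33


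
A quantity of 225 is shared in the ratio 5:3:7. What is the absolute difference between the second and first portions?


Total parts = 5 + 3 + 7 = 15
Value per part = 225 / 15 = 15
Shares: 5*15=75, 3*15=45, 7*15=105
Second share = 45, first share = 75
Difference = |45 - 75| = 30

30


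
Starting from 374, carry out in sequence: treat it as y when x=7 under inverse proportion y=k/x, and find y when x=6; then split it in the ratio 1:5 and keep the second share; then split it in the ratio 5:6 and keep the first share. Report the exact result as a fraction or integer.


Start with 374.
Step 1: Inverse prop: k = (374)*7; new y = k/6 = 374*7/6 = 1309/3
Step 2: Split 1:5, second share = 1309/3 * 5/6 = 6545/18
Step 3: Split 5:6, first share = 6545/18 * 5/11 = 2975/18
Final result = 2975/18

2975/18


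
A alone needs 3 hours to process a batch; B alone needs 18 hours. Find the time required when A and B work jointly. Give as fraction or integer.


Rate of A = 1/3 job per hour
Rate of B = 1/18 job per hour
Combined rate = 1/3 + 1/18
Find common denominator: (18 + 3)/(3*18) = 21/54
Combined rate = 7/18 job per hour
Time together = 1 / (7/18) = 18/7 hours

18/7


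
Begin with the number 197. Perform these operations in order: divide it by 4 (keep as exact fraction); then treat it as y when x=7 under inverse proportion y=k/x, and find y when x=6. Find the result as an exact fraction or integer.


Start with 197.
Step 1: Divide by 4: 197 / 4 = 197/4
Step 2: Inverse prop: k = (197/4)*7; new y = k/6 = 197/4*7/6 = 1379/24
Final result = 1379/24

1379/24


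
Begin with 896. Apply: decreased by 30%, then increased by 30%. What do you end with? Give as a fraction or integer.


Start: 896
Step 1: decrease by 30% => multiply by 70/100
  896 * 70/100 = 3136/5
Step 2: increase by 30% => multiply by 130/100
  3136/5 * 130/100 = 20384/25
Final value = 20384/25

20384/25


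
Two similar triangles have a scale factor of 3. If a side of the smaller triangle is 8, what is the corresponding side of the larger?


Similar triangles have proportional sides
Scale factor = 3
Smaller side = 8
Corresponding larger side = 8 * 3
= 24

24


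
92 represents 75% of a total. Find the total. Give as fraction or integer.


Given: 92 is 75% of the whole
Set up: 92 = 75/100 * whole
whole = 92 * 100 / 75
whole = 9200 / 75
whole = 368/3

368/3


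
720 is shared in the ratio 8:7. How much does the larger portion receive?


Total parts = 8 + 7 = 15
Value per part = 720 / 15 = 48
First share = 8 * 48 = 384
Second share = 7 * 48 = 336
Larger share = 384

384


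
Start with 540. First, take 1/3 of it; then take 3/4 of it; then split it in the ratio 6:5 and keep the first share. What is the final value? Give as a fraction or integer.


Start with 540.
Step 1: Take 1/3: 540 * 1/3 = 180
Step 2: Take 3/4: 180 * 3/4 = 135
Step 3: Split 6:5, first share = 135 * 6/11 = 810/11
Final result = 810/11

810/11


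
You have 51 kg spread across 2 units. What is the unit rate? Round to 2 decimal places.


Total kg = 51
Number of units = 2
Unit rate = 51 / 2
= 25.50 kg per unit

25.50


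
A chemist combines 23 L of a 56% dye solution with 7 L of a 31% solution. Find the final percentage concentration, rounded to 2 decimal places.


Solute in mixture 1 = 56% of 23 L = 23*56/100 = 322/25 L
Solute in mixture 2 = 31% of 7 L = 7*31/100 = 217/100 L
Total solute = 322/25 + 217/100 = 301/20 L
Total volume = 23 + 7 = 30 L
Final concentration = 301/20/30 * 100 = 50.17%

50.17


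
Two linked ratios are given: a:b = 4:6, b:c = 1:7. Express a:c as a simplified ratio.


Given a:b = 4:6 and b:c = 1:7
Make b consistent. Multiply first ratio by 1: a:b = 4:6
Multiply second ratio by 6: b:c = 6:42
Now b = 6 in both, so a:b:c = 4:6:42
Therefore a:c = 4:42
Simplify by GCD: a:c = 2:21

2:21


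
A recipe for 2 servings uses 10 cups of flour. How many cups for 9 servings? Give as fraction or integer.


Original: 10 cups for 2 servings
Target servings = 9
Scaling factor = 9/2
New amount = 10 * 9/2
= 90/2
= 45 cups

45


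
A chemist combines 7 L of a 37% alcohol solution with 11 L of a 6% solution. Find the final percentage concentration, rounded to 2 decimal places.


Solute in mixture 1 = 37% of 7 L = 7*37/100 = 259/100 L
Solute in mixture 2 = 6% of 11 L = 11*6/100 = 33/50 L
Total solute = 259/100 + 33/50 = 13/4 L
Total volume = 7 + 11 = 18 L
Final concentration = 13/4/18 * 100 = 18.06%

18.06


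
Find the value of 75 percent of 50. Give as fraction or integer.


Compute 75% of 50
Convert percentage: 75% = 75/100
Multiply: 50 * 75/100
= 3750/100
= 75/2

75/2


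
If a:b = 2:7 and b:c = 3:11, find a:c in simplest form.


Given a:b = 2:7 and b:c = 3:11
Make b consistent. Multiply first ratio by 3: a:b = 6:21
Multiply second ratio by 7: b:c = 21:77
Now b = 21 in both, so a:b:c = 6:21:77
Therefore a:c = 6:77
Simplify by GCD: a:c = 6:77

6:77


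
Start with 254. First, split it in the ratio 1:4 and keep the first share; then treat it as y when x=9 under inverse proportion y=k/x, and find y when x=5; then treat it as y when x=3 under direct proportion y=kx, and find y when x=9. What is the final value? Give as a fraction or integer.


Start with 254.
Step 1: Split 1:4, first share = 254 * 1/5 = 254/5
Step 2: Inverse prop: k = (254/5)*9; new y = k/5 = 254/5*9/5 = 2286/25
Step 3: Direct prop: k = (2286/25)/3; new y = k*9 = 2286/25*9/3 = 6858/25
Final result = 6858/25

6858/25


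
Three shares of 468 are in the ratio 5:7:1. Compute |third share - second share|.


Total parts = 5 + 7 + 1 = 13
Value per part = 468 / 13 = 36
Shares: 5*36=180, 7*36=252, 1*36=36
Third share = 36, second share = 252
Difference = |36 - 252| = 216

216


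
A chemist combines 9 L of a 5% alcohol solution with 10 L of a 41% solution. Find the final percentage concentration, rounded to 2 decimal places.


Solute in mixture 1 = 5% of 9 L = 9*5/100 = 9/20 L
Solute in mixture 2 = 41% of 10 L = 10*41/100 = 41/10 L
Total solute = 9/20 + 41/10 = 91/20 L
Total volume = 9 + 10 = 19 L
Final concentration = 91/20/19 * 100 = 23.95%

23.95


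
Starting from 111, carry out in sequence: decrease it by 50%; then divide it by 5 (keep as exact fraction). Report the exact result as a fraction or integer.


Start with 111.
Step 1: Decrease by 50%: 111 * 50/100 = 111/2
Step 2: Divide by 5: 111/2 / 5 = 111/10
Final result = 111/10

111/10


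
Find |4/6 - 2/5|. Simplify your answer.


Simplify: 4/6 = 2/3 and 2/5 = 2/5
Find common denominator: LCD = 15
Convert: 10/15 and 6/15
Difference = |10 - 6|/15 = 4/15
Simplified = 4/15

4/15


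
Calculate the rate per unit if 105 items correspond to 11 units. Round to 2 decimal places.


Total items = 105
Number of units = 11
Unit rate = 105 / 11
= 9.55 items per unit

9.55


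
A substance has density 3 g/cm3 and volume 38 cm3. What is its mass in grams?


Using mass = density * volume
Density = 3 g/cm3
Volume = 38 cm3
Mass = 3 * 38
= 114 g

114


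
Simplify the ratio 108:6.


Find GCD(108, 6)
GCD = 6
Divide both by 6: 108/6 = 18, 6/6 = 1
Simplified ratio = 18:1

18:1


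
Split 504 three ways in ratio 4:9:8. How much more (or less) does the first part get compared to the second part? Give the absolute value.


Total parts = 4 + 9 + 8 = 21
Value per part = 504 / 21 = 24
Shares: 4*24=96, 9*24=216, 8*24=192
First share = 96, second share = 216
Difference = |96 - 216| = 120

120


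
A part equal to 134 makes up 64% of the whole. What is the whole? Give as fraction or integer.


Given: 134 is 64% of the whole
Set up: 134 = 64/100 * whole
whole = 134 * 100 / 64
whole = 13400 / 64
whole = 1675/8

1675/8


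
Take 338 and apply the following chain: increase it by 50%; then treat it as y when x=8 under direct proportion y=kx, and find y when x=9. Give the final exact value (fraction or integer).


Start with 338.
Step 1: Increase by 50%: 338 * 150/100 = 507
Step 2: Direct prop: k = (507)/8; new y = k*9 = 507*9/8 = 4563/8
Final result = 4563/8

4563/8


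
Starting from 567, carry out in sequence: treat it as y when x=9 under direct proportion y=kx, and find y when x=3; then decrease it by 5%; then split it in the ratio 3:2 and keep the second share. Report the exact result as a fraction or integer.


Start with 567.
Step 1: Direct prop: k = (567)/9; new y = k*3 = 567*3/9 = 189
Step 2: Decrease by 5%: 189 * 95/100 = 3591/20
Step 3: Split 3:2, second share = 3591/20 * 2/5 = 3591/50
Final result = 3591/50

3591/50


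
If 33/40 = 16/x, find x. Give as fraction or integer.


Setting up: 33/40 = 16/x
Cross multiply: 33 * x = 40 * 16
33x = 640
x = 640/33
x = 640/33

640/33


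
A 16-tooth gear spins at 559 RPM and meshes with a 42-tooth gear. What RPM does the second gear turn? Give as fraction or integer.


Gear ratio: teeth_A * RPM_A = teeth_B * RPM_B
16 * 559 = 42 * RPM_B
8944 = 42 * RPM_B
RPM_B = 8944 / 42
RPM_B = 4472/21

4472/21


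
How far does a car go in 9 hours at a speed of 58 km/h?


Using distance = speed * time
Speed = 58 km/h
Time = 9 hours
Distance = 58 * 9
= 522 km

522


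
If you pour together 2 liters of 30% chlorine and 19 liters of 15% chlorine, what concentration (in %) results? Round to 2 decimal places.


Solute in mixture 1 = 30% of 2 L = 2*30/100 = 3/5 L
Solute in mixture 2 = 15% of 19 L = 19*15/100 = 57/20 L
Total solute = 3/5 + 57/20 = 69/20 L
Total volume = 2 + 19 = 21 L
Final concentration = 69/20/21 * 100 = 16.43%

16.43


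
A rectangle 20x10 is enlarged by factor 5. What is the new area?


Original dimensions: 20 x 10
Enlargement factor = 5
New width = 20 * 5 = 100
New height = 10 * 5 = 50
New area = 100 * 50 = 5000

5000


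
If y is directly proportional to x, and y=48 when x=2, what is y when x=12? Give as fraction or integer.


Direct proportion: y = kx
Find k: k = 48/2 = 24
Compute y at x=12: y = 24 * 12
y = 288

288


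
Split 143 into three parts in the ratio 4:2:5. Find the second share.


Ratio = 4:2:5
Total parts = 4 + 2 + 5 = 11
Value per part = 143 / 11 = 13
First share = 4 * 13 = 52
Middle share = 2 * 13 = 26
Third share = 5 * 13 = 65

26


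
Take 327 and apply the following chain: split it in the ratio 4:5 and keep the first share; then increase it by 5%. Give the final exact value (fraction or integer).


Start with 327.
Step 1: Split 4:5, first share = 327 * 4/9 = 436/3
Step 2: Increase by 5%: 436/3 * 105/100 = 763/5
Final result = 763/5

763/5


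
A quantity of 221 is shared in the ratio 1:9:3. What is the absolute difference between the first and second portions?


Total parts = 1 + 9 + 3 = 13
Value per part = 221 / 13 = 17
Shares: 1*17=17, 9*17=153, 3*17=51
First share = 17, second share = 153
Difference = |17 - 153| = 136

136


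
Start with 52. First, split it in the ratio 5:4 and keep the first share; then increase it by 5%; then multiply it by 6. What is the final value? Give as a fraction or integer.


Start with 52.
Step 1: Split 5:4, first share = 52 * 5/9 = 260/9
Step 2: Increase by 5%: 260/9 * 105/100 = 91/3
Step 3: Multiply by 6: 91/3 * 6 = 182
Final result = 182

182


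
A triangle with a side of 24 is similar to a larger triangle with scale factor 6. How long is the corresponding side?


Similar triangles have proportional sides
Scale factor = 6
Smaller side = 24
Corresponding larger side = 24 * 6
= 144

144
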